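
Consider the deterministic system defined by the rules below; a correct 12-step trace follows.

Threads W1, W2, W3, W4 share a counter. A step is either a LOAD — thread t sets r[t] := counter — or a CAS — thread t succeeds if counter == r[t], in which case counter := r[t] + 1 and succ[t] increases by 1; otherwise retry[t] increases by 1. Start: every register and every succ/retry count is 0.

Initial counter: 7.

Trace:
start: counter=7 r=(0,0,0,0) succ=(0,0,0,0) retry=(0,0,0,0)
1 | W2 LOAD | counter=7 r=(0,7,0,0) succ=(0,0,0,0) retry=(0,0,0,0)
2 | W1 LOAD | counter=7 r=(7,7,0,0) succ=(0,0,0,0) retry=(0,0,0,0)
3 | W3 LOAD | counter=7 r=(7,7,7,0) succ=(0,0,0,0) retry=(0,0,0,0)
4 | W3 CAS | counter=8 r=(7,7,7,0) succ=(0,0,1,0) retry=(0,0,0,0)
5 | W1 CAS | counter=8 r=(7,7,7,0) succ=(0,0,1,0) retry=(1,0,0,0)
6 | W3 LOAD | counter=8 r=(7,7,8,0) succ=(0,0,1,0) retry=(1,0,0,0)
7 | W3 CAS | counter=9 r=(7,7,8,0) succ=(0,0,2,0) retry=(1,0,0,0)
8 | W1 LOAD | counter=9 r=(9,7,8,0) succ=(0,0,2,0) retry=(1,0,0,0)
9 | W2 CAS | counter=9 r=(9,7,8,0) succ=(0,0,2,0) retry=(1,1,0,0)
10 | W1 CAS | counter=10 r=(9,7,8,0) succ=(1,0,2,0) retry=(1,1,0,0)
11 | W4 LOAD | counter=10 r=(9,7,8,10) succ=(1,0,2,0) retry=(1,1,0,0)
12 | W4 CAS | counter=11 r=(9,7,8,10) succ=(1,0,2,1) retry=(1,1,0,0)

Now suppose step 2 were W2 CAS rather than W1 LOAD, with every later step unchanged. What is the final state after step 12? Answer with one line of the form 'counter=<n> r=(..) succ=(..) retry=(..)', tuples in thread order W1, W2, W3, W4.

counter=12 r=(10,7,9,11) succ=(1,1,2,1) retry=(1,1,0,0)

(re-executing from step 2 with the substitution; state before step 2: counter=7 r=(0,7,0,0) succ=(0,0,0,0) retry=(0,0,0,0))
2 | W2 CAS | counter=8 r=(0,7,0,0) succ=(0,1,0,0) retry=(0,0,0,0)
3 | W3 LOAD | counter=8 r=(0,7,8,0) succ=(0,1,0,0) retry=(0,0,0,0)
4 | W3 CAS | counter=9 r=(0,7,8,0) succ=(0,1,1,0) retry=(0,0,0,0)
5 | W1 CAS | counter=9 r=(0,7,8,0) succ=(0,1,1,0) retry=(1,0,0,0)
6 | W3 LOAD | counter=9 r=(0,7,9,0) succ=(0,1,1,0) retry=(1,0,0,0)
7 | W3 CAS | counter=10 r=(0,7,9,0) succ=(0,1,2,0) retry=(1,0,0,0)
8 | W1 LOAD | counter=10 r=(10,7,9,0) succ=(0,1,2,0) retry=(1,0,0,0)
9 | W2 CAS | counter=10 r=(10,7,9,0) succ=(0,1,2,0) retry=(1,1,0,0)
10 | W1 CAS | counter=11 r=(10,7,9,0) succ=(1,1,2,0) retry=(1,1,0,0)
11 | W4 LOAD | counter=11 r=(10,7,9,11) succ=(1,1,2,0) retry=(1,1,0,0)
12 | W4 CAS | counter=12 r=(10,7,9,11) succ=(1,1,2,1) retry=(1,1,0,0)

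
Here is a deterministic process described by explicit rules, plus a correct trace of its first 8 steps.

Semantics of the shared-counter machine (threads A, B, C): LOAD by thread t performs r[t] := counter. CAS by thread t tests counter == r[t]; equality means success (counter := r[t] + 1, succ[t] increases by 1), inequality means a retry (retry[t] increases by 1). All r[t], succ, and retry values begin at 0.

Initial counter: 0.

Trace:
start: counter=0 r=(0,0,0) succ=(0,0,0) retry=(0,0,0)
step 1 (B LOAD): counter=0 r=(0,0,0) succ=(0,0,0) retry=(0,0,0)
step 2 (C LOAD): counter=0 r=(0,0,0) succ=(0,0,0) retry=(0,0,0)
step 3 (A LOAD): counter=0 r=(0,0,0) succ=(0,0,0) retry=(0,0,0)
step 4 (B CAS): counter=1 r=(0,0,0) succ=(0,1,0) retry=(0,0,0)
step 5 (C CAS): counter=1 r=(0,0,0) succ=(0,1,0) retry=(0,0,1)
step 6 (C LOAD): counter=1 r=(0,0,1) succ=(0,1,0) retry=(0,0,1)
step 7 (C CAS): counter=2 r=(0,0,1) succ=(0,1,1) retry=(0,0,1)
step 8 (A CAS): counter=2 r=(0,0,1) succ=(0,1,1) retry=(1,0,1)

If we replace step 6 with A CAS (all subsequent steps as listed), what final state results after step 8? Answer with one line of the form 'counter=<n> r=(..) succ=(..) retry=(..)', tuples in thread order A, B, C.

(re-executing from step 6 with the substitution; state before step 6: counter=1 r=(0,0,0) succ=(0,1,0) retry=(0,0,1))
step 6 (A CAS): counter=1 r=(0,0,0) succ=(0,1,0) retry=(1,0,1)
step 7 (C CAS): counter=1 r=(0,0,0) succ=(0,1,0) retry=(1,0,2)
step 8 (A CAS): counter=1 r=(0,0,0) succ=(0,1,0) retry=(2,0,2)

counter=1 r=(0,0,0) succ=(0,1,0) retry=(2,0,2)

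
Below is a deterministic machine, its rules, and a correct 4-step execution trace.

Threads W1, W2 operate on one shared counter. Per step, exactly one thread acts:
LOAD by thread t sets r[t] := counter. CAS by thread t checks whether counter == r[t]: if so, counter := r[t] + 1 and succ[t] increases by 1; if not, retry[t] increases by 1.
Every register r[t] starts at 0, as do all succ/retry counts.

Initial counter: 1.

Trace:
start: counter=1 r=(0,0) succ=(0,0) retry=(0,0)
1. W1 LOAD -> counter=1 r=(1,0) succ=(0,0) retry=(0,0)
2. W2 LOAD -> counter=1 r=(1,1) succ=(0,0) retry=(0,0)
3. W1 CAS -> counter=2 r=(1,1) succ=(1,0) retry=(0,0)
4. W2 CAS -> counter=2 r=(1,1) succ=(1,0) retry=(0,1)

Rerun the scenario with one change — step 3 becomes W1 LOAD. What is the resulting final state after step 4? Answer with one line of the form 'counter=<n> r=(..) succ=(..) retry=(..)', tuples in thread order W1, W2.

(re-executing from step 3 with the substitution; state before step 3: counter=1 r=(1,1) succ=(0,0) retry=(0,0))
3. W1 LOAD -> counter=1 r=(1,1) succ=(0,0) retry=(0,0)
4. W2 CAS -> counter=2 r=(1,1) succ=(0,1) retry=(0,0)

counter=2 r=(1,1) succ=(0,1) retry=(0,0)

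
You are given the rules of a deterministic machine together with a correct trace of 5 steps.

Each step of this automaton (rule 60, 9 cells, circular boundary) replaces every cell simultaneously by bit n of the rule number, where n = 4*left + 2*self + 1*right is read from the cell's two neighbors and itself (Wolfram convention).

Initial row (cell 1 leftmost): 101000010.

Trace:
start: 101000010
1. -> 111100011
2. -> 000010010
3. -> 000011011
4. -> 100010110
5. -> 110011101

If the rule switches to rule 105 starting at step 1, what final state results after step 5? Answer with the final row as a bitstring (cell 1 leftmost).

000100100

(re-executing steps 1..5 under rule 105; state before step 1: 101000010)
1. -> 010011001
2. -> 100011000
3. -> 001011010
4. -> 100111100
5. -> 000100100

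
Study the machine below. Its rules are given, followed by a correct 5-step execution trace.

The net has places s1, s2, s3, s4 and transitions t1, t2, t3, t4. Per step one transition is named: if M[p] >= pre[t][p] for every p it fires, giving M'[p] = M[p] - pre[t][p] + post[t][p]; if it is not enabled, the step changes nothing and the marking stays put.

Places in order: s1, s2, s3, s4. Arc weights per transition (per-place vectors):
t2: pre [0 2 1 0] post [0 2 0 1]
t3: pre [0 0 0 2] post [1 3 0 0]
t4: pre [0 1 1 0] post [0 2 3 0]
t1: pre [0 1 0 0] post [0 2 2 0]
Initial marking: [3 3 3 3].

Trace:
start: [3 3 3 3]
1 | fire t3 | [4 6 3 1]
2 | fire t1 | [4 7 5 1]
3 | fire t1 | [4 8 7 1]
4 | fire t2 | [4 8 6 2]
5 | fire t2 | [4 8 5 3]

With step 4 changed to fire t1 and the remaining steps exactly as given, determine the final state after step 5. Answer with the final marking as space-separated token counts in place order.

4 9 8 2

(re-executing from step 4 with the substitution; state before step 4: [4 8 7 1])
4 | fire t1 | [4 9 9 1]
5 | fire t2 | [4 9 8 2]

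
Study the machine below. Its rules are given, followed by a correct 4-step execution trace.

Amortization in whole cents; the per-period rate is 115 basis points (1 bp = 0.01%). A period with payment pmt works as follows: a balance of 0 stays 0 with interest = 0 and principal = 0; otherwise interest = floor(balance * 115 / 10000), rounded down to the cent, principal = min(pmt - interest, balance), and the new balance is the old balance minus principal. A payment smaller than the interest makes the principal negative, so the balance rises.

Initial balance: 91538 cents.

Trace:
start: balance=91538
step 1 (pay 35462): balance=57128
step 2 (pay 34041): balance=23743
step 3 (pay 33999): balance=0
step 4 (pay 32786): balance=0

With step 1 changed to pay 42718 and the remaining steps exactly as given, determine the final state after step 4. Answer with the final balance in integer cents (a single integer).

0

(re-executing from step 1 with the substitution; state before step 1: balance=91538)
step 1 (pay 42718): balance=49872
step 2 (pay 34041): balance=16404
step 3 (pay 33999): balance=0
step 4 (pay 32786): balance=0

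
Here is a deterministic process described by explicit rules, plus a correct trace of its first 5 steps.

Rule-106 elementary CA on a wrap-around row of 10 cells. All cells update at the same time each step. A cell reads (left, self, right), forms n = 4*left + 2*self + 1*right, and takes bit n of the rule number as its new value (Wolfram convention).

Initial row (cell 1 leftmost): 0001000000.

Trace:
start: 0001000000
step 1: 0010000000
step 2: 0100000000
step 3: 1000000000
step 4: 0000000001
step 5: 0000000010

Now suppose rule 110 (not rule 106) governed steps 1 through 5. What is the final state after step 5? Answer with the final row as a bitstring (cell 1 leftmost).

(re-executing steps 1..5 under rule 110; state before step 1: 0001000000)
step 1: 0011000000
step 2: 0111000000
step 3: 1101000000
step 4: 1111000001
step 5: 0001000011

0001000011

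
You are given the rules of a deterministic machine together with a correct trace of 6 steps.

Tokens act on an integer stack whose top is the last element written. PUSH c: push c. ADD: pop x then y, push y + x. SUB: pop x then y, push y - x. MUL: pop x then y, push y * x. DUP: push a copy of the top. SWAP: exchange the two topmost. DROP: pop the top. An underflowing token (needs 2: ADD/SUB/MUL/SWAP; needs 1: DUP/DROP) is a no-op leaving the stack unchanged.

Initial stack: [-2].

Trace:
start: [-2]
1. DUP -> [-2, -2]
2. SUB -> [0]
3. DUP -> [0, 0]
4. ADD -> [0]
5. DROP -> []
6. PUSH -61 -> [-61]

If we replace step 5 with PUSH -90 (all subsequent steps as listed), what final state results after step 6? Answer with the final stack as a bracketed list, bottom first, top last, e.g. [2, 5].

[0, -90, -61]

(re-executing from step 5 with the substitution; state before step 5: [0])
5. PUSH -90 -> [0, -90]
6. PUSH -61 -> [0, -90, -61]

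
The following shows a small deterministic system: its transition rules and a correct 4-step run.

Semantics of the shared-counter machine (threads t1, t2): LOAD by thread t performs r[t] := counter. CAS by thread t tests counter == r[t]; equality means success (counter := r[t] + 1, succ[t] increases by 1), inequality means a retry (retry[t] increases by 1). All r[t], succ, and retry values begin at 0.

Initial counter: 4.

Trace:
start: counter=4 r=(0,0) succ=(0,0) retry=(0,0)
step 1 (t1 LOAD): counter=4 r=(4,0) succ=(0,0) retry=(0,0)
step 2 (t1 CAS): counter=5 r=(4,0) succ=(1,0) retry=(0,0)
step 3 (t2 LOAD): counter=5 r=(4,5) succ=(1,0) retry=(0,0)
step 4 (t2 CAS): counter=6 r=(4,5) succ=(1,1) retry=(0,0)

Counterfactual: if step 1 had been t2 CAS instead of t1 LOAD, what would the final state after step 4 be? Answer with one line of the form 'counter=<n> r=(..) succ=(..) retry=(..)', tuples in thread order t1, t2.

counter=5 r=(0,4) succ=(0,1) retry=(1,1)

(re-executing from step 1 with the substitution; state before step 1: counter=4 r=(0,0) succ=(0,0) retry=(0,0))
step 1 (t2 CAS): counter=4 r=(0,0) succ=(0,0) retry=(0,1)
step 2 (t1 CAS): counter=4 r=(0,0) succ=(0,0) retry=(1,1)
step 3 (t2 LOAD): counter=4 r=(0,4) succ=(0,0) retry=(1,1)
step 4 (t2 CAS): counter=5 r=(0,4) succ=(0,1) retry=(1,1)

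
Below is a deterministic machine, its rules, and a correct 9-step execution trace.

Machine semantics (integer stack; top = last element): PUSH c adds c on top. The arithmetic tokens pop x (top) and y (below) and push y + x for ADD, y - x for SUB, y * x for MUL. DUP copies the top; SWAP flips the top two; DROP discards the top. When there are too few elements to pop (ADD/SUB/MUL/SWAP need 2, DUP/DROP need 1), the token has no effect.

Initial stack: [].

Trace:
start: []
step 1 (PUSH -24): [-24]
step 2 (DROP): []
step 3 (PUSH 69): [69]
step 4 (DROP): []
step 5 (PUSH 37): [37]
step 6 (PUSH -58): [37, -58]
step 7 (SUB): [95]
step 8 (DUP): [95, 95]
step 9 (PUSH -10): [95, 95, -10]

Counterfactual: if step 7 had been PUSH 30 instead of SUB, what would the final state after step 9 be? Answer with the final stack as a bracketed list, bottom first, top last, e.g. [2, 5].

(re-executing from step 7 with the substitution; state before step 7: [37, -58])
step 7 (PUSH 30): [37, -58, 30]
step 8 (DUP): [37, -58, 30, 30]
step 9 (PUSH -10): [37, -58, 30, 30, -10]

[37, -58, 30, 30, -10]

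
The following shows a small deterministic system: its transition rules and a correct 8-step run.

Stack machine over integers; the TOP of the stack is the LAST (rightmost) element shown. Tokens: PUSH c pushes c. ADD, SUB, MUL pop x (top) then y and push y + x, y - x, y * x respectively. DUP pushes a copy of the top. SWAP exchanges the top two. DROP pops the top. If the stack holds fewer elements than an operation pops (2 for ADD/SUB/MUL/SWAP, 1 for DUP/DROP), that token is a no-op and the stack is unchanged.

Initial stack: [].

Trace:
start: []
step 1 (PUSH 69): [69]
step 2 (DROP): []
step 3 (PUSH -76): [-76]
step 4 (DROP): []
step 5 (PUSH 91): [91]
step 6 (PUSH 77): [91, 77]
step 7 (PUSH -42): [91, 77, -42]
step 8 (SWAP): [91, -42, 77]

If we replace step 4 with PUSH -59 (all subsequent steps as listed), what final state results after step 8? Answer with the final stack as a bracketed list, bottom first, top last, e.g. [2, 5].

(re-executing from step 4 with the substitution; state before step 4: [-76])
step 4 (PUSH -59): [-76, -59]
step 5 (PUSH 91): [-76, -59, 91]
step 6 (PUSH 77): [-76, -59, 91, 77]
step 7 (PUSH -42): [-76, -59, 91, 77, -42]
step 8 (SWAP): [-76, -59, 91, -42, 77]

[-76, -59, 91, -42, 77]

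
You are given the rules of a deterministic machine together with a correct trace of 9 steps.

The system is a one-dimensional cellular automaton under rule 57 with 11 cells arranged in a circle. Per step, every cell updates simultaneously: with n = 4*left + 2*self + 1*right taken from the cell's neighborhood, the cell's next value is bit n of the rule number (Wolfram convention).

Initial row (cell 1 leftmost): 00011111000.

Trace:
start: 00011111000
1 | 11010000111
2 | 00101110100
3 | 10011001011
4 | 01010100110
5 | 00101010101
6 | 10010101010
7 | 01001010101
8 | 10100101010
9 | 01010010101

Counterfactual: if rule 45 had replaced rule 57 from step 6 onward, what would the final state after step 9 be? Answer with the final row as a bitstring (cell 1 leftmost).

(re-executing steps 6..9 under rule 45; state before step 6: 00101010101)
6 | 00111111111
7 | 00100000000
8 | 10101111111
9 | 01111000000

01111000000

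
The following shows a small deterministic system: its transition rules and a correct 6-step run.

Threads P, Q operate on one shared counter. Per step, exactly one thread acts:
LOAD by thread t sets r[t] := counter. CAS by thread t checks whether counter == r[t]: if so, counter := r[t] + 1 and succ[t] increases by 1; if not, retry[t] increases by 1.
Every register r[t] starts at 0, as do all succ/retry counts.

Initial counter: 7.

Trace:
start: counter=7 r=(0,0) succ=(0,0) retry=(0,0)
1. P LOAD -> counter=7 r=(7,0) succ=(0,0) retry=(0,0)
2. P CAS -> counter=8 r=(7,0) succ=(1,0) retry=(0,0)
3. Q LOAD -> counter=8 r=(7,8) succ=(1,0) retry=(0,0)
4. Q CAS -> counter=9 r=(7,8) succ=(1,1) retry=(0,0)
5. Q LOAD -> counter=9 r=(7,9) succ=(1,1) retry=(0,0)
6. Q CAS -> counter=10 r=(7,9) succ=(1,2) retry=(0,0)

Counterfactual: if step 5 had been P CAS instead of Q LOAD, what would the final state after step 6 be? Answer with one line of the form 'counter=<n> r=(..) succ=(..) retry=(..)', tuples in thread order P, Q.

(re-executing from step 5 with the substitution; state before step 5: counter=9 r=(7,8) succ=(1,1) retry=(0,0))
5. P CAS -> counter=9 r=(7,8) succ=(1,1) retry=(1,0)
6. Q CAS -> counter=9 r=(7,8) succ=(1,1) retry=(1,1)

counter=9 r=(7,8) succ=(1,1) retry=(1,1)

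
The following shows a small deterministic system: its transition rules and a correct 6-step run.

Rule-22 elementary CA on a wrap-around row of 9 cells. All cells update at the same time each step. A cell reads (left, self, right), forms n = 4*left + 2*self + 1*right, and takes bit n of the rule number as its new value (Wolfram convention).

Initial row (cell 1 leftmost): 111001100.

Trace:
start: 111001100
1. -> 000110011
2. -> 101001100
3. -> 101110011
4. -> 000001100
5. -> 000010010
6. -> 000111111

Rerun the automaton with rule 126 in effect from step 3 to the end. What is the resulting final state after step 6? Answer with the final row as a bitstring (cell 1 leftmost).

(re-executing steps 3..6 under rule 126; state before step 3: 101001100)
3. -> 111111111
4. -> 000000000
5. -> 000000000
6. -> 000000000

000000000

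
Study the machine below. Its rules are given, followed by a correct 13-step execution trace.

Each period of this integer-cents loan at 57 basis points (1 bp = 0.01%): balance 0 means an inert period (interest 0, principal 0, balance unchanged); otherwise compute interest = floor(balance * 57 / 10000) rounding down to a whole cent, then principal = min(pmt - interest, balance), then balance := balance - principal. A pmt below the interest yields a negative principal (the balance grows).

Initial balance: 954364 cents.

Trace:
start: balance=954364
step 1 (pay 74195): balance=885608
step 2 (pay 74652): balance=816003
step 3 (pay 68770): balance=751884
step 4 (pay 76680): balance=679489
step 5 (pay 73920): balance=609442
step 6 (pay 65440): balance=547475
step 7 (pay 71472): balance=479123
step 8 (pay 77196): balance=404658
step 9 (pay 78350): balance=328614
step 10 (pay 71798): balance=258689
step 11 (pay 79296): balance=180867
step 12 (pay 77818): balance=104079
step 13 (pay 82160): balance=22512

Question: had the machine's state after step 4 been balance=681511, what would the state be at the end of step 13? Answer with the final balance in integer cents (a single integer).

state after step 4 := balance=681511
step 5 (pay 73920): balance=611475
step 6 (pay 65440): balance=549520
step 7 (pay 71472): balance=481180
step 8 (pay 77196): balance=406726
step 9 (pay 78350): balance=330694
step 10 (pay 71798): balance=260780
step 11 (pay 79296): balance=182970
step 12 (pay 77818): balance=106194
step 13 (pay 82160): balance=24639

24639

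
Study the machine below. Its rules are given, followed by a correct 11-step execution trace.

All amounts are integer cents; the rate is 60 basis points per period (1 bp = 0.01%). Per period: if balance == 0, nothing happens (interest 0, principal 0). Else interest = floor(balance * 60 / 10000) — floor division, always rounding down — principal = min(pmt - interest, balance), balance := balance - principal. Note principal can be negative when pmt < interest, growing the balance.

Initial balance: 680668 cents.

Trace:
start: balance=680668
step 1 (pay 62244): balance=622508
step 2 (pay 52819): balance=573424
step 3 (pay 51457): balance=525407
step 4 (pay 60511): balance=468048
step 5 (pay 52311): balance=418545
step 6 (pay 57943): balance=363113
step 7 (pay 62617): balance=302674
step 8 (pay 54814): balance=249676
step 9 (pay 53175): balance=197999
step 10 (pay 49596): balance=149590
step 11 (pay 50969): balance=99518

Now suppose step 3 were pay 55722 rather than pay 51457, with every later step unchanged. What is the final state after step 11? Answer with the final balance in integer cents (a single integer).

(re-executing from step 3 with the substitution; state before step 3: balance=573424)
step 3 (pay 55722): balance=521142
step 4 (pay 60511): balance=463757
step 5 (pay 52311): balance=414228
step 6 (pay 57943): balance=358770
step 7 (pay 62617): balance=298305
step 8 (pay 54814): balance=245280
step 9 (pay 53175): balance=193576
step 10 (pay 49596): balance=145141
step 11 (pay 50969): balance=95042

95042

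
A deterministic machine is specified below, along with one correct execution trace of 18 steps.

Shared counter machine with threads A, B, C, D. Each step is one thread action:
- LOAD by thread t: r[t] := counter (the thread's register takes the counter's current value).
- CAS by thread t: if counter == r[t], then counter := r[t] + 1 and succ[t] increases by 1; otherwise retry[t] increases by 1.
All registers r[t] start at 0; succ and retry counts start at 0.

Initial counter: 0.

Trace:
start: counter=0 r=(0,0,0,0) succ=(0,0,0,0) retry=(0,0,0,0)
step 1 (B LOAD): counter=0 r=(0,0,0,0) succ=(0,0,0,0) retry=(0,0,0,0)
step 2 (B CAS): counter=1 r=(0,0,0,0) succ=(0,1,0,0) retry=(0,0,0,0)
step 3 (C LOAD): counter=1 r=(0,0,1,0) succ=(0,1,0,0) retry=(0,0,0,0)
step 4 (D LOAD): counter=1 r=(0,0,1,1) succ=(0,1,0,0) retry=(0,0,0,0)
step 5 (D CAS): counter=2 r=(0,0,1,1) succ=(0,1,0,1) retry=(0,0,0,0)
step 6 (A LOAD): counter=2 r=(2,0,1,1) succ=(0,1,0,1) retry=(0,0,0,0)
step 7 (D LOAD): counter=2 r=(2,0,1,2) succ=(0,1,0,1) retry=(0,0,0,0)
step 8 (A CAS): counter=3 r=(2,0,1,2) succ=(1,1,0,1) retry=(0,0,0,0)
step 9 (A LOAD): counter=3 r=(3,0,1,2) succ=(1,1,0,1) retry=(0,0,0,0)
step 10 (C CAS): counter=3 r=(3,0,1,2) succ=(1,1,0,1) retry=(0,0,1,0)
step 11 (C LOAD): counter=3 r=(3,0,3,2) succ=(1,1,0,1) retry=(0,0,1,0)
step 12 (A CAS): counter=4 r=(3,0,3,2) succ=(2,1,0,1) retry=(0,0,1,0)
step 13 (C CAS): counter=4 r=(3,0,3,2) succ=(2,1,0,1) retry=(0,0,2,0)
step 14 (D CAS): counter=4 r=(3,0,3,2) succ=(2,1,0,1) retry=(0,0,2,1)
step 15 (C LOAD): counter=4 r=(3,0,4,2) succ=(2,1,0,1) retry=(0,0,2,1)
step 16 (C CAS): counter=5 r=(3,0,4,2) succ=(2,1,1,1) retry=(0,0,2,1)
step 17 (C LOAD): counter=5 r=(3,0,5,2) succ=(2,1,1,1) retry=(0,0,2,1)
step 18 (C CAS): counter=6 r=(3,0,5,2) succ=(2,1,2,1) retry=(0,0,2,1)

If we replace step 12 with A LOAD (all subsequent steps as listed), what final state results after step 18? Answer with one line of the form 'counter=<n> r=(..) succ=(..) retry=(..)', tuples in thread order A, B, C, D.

counter=6 r=(3,0,5,2) succ=(1,1,3,1) retry=(0,0,1,1)

(re-executing from step 12 with the substitution; state before step 12: counter=3 r=(3,0,3,2) succ=(1,1,0,1) retry=(0,0,1,0))
step 12 (A LOAD): counter=3 r=(3,0,3,2) succ=(1,1,0,1) retry=(0,0,1,0)
step 13 (C CAS): counter=4 r=(3,0,3,2) succ=(1,1,1,1) retry=(0,0,1,0)
step 14 (D CAS): counter=4 r=(3,0,3,2) succ=(1,1,1,1) retry=(0,0,1,1)
step 15 (C LOAD): counter=4 r=(3,0,4,2) succ=(1,1,1,1) retry=(0,0,1,1)
step 16 (C CAS): counter=5 r=(3,0,4,2) succ=(1,1,2,1) retry=(0,0,1,1)
step 17 (C LOAD): counter=5 r=(3,0,5,2) succ=(1,1,2,1) retry=(0,0,1,1)
step 18 (C CAS): counter=6 r=(3,0,5,2) succ=(1,1,3,1) retry=(0,0,1,1)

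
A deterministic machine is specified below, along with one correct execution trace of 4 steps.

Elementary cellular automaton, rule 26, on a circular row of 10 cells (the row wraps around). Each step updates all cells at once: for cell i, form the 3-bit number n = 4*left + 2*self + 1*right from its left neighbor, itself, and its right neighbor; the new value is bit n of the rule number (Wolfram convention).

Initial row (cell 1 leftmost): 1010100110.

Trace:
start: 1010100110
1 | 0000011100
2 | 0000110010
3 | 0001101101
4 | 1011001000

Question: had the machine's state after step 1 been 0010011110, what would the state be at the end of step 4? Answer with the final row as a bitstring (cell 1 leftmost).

0010110001

state after step 1 := 0010011110
2 | 0101110001
3 | 0001001010
4 | 0010110001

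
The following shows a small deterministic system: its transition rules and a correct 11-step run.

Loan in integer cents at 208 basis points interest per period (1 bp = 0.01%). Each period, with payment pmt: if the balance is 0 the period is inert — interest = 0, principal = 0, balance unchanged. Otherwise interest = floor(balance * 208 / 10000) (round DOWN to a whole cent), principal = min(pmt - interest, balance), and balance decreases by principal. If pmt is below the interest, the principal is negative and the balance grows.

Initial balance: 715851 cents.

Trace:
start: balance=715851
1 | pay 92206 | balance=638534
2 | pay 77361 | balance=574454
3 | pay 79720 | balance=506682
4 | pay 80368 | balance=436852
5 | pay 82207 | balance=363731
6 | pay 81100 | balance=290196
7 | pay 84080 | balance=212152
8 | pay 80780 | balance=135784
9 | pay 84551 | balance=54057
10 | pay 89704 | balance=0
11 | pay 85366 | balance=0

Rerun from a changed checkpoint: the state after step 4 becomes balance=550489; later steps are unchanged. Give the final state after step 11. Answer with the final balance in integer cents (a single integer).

10645

state after step 4 := balance=550489
5 | pay 82207 | balance=479732
6 | pay 81100 | balance=408610
7 | pay 84080 | balance=333029
8 | pay 80780 | balance=259176
9 | pay 84551 | balance=180015
10 | pay 89704 | balance=94055
11 | pay 85366 | balance=10645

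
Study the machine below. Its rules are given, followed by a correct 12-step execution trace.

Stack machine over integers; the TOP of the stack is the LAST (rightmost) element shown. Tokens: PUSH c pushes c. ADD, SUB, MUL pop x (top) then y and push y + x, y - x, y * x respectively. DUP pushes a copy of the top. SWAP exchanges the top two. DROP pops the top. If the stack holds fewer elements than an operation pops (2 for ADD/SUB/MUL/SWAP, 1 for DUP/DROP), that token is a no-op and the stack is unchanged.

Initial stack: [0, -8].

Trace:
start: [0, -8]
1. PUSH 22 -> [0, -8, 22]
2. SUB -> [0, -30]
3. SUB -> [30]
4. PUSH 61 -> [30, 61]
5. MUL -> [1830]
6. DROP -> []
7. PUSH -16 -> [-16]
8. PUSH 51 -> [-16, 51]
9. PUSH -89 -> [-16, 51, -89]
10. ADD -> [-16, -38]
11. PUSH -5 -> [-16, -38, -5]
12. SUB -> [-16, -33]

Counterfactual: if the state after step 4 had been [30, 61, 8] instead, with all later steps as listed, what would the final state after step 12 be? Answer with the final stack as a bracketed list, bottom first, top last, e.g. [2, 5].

[30, -16, -33]

state after step 4 := [30, 61, 8]
5. MUL -> [30, 488]
6. DROP -> [30]
7. PUSH -16 -> [30, -16]
8. PUSH 51 -> [30, -16, 51]
9. PUSH -89 -> [30, -16, 51, -89]
10. ADD -> [30, -16, -38]
11. PUSH -5 -> [30, -16, -38, -5]
12. SUB -> [30, -16, -33]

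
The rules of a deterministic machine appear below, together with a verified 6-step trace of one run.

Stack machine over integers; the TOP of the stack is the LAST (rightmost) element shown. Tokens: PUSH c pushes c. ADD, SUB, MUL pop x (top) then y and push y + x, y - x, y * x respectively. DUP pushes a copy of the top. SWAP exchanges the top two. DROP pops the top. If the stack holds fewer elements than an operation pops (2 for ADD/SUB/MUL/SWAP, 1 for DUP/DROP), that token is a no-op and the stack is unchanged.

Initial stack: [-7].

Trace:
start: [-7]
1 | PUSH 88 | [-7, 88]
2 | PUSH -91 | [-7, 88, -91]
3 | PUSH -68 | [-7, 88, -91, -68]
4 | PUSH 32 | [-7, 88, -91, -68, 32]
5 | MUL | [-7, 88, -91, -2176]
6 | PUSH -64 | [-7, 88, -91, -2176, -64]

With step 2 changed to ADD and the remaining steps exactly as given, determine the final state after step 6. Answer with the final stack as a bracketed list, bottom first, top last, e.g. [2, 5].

[81, -2176, -64]

(re-executing from step 2 with the substitution; state before step 2: [-7, 88])
2 | ADD | [81]
3 | PUSH -68 | [81, -68]
4 | PUSH 32 | [81, -68, 32]
5 | MUL | [81, -2176]
6 | PUSH -64 | [81, -2176, -64]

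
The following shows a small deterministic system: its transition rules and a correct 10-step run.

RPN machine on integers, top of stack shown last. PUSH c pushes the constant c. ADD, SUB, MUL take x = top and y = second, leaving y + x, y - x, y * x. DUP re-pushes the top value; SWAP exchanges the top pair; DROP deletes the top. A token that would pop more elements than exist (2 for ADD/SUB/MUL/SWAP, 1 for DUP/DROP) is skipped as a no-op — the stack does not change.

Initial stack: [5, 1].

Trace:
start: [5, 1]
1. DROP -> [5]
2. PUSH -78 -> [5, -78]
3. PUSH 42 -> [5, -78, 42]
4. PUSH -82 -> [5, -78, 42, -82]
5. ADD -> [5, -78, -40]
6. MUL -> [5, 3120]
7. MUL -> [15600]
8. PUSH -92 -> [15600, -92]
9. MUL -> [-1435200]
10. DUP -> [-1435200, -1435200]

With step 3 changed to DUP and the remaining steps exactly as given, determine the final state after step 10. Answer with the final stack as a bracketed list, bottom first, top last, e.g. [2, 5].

[-5740800, -5740800]

(re-executing from step 3 with the substitution; state before step 3: [5, -78])
3. DUP -> [5, -78, -78]
4. PUSH -82 -> [5, -78, -78, -82]
5. ADD -> [5, -78, -160]
6. MUL -> [5, 12480]
7. MUL -> [62400]
8. PUSH -92 -> [62400, -92]
9. MUL -> [-5740800]
10. DUP -> [-5740800, -5740800]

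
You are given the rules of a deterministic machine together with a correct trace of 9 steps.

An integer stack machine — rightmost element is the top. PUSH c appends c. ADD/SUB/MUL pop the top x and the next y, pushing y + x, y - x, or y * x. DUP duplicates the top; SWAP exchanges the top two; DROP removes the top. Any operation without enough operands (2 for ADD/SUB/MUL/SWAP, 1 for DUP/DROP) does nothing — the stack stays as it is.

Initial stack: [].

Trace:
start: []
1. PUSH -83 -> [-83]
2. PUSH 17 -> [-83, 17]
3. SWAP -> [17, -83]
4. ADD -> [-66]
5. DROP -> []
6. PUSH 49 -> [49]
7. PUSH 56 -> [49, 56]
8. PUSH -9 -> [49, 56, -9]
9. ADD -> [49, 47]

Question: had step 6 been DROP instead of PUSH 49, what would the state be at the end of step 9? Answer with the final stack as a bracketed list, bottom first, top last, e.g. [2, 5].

[47]

(re-executing from step 6 with the substitution; state before step 6: [])
6. DROP -> []
7. PUSH 56 -> [56]
8. PUSH -9 -> [56, -9]
9. ADD -> [47]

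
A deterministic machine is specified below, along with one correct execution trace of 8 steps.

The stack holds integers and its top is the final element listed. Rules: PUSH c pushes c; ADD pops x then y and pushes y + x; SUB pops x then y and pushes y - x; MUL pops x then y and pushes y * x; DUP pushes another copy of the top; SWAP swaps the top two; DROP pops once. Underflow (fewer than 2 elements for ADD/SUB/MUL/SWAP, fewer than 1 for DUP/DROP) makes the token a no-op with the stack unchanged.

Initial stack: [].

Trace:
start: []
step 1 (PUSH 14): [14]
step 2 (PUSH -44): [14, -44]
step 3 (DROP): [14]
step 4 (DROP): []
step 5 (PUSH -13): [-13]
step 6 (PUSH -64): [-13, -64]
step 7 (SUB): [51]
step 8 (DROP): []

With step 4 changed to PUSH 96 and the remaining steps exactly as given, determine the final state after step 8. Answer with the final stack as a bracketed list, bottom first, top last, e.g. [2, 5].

[14, 96]

(re-executing from step 4 with the substitution; state before step 4: [14])
step 4 (PUSH 96): [14, 96]
step 5 (PUSH -13): [14, 96, -13]
step 6 (PUSH -64): [14, 96, -13, -64]
step 7 (SUB): [14, 96, 51]
step 8 (DROP): [14, 96]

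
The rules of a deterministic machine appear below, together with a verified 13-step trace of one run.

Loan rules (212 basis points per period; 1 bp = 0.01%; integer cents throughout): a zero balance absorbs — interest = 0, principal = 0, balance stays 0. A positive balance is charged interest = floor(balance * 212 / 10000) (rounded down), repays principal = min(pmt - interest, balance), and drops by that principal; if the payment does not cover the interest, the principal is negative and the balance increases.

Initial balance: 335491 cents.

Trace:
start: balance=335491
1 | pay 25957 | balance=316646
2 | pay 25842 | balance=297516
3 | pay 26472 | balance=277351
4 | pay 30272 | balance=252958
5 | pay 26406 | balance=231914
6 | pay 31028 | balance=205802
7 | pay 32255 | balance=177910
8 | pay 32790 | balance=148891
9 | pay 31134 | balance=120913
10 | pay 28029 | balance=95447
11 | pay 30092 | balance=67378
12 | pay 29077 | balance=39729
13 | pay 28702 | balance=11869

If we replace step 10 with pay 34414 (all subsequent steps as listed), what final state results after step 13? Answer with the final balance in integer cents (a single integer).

(re-executing from step 10 with the substitution; state before step 10: balance=120913)
10 | pay 34414 | balance=89062
11 | pay 30092 | balance=60858
12 | pay 29077 | balance=33071
13 | pay 28702 | balance=5070

5070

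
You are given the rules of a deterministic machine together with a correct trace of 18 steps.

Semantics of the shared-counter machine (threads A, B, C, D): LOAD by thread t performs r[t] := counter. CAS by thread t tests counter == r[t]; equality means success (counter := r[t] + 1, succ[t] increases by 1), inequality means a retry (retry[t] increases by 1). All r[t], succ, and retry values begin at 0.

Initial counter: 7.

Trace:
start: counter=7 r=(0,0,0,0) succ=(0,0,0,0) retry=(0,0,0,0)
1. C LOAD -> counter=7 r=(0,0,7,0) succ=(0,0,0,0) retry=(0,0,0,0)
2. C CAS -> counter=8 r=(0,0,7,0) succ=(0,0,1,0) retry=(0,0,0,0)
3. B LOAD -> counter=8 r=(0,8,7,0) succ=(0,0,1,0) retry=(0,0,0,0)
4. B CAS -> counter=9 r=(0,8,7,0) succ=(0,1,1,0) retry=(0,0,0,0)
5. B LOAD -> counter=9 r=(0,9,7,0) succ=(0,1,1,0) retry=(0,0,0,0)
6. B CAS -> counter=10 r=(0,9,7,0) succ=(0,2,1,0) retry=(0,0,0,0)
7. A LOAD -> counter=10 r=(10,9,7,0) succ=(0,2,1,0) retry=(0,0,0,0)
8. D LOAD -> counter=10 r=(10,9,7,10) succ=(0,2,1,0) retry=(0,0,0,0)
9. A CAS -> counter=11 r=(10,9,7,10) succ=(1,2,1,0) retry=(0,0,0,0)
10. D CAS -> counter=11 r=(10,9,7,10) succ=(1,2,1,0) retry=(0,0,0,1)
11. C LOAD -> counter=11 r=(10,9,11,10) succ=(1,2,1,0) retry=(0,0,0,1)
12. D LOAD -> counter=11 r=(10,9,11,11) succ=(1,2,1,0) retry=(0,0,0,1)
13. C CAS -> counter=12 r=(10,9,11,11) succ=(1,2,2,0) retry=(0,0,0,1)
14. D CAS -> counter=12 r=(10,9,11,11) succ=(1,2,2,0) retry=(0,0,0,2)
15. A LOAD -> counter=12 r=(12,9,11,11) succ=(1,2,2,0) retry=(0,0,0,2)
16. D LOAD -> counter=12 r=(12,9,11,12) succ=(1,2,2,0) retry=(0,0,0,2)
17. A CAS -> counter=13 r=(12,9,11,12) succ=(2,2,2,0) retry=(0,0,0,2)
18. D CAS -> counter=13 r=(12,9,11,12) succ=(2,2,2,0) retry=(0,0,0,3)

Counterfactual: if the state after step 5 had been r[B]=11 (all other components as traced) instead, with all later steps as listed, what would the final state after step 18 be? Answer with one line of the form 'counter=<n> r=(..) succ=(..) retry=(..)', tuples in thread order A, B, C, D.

counter=12 r=(11,11,10,11) succ=(2,1,2,0) retry=(0,1,0,3)

state after step 5 := counter=9 r=(0,11,7,0) succ=(0,1,1,0) retry=(0,0,0,0)
6. B CAS -> counter=9 r=(0,11,7,0) succ=(0,1,1,0) retry=(0,1,0,0)
7. A LOAD -> counter=9 r=(9,11,7,0) succ=(0,1,1,0) retry=(0,1,0,0)
8. D LOAD -> counter=9 r=(9,11,7,9) succ=(0,1,1,0) retry=(0,1,0,0)
9. A CAS -> counter=10 r=(9,11,7,9) succ=(1,1,1,0) retry=(0,1,0,0)
10. D CAS -> counter=10 r=(9,11,7,9) succ=(1,1,1,0) retry=(0,1,0,1)
11. C LOAD -> counter=10 r=(9,11,10,9) succ=(1,1,1,0) retry=(0,1,0,1)
12. D LOAD -> counter=10 r=(9,11,10,10) succ=(1,1,1,0) retry=(0,1,0,1)
13. C CAS -> counter=11 r=(9,11,10,10) succ=(1,1,2,0) retry=(0,1,0,1)
14. D CAS -> counter=11 r=(9,11,10,10) succ=(1,1,2,0) retry=(0,1,0,2)
15. A LOAD -> counter=11 r=(11,11,10,10) succ=(1,1,2,0) retry=(0,1,0,2)
16. D LOAD -> counter=11 r=(11,11,10,11) succ=(1,1,2,0) retry=(0,1,0,2)
17. A CAS -> counter=12 r=(11,11,10,11) succ=(2,1,2,0) retry=(0,1,0,2)
18. D CAS -> counter=12 r=(11,11,10,11) succ=(2,1,2,0) retry=(0,1,0,3)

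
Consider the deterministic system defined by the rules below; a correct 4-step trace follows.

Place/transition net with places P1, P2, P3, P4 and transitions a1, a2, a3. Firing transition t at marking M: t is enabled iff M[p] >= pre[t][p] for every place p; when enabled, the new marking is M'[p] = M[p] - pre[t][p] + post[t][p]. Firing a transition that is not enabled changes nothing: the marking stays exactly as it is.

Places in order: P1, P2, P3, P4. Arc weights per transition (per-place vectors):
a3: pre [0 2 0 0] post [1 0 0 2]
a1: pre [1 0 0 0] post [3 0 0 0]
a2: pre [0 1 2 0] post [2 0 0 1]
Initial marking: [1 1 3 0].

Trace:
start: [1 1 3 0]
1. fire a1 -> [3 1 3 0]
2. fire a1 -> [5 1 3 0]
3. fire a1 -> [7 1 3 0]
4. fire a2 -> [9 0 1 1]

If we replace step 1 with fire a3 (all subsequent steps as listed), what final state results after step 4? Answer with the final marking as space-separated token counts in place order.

(re-executing from step 1 with the substitution; state before step 1: [1 1 3 0])
1. fire a3 -> [1 1 3 0]
2. fire a1 -> [3 1 3 0]
3. fire a1 -> [5 1 3 0]
4. fire a2 -> [7 0 1 1]

7 0 1 1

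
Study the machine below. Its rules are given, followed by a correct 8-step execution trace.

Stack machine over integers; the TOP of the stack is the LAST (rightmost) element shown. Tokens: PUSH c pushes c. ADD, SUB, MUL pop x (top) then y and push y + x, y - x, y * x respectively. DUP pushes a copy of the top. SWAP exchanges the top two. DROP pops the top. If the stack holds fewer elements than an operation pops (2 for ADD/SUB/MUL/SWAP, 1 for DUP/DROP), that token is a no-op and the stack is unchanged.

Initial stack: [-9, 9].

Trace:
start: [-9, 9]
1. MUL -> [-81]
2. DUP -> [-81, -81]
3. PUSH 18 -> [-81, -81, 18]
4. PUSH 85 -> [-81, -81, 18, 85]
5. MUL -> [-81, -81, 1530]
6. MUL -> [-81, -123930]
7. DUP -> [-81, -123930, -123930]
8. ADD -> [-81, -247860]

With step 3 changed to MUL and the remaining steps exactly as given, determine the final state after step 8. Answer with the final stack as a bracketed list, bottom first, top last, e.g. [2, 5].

(re-executing from step 3 with the substitution; state before step 3: [-81, -81])
3. MUL -> [6561]
4. PUSH 85 -> [6561, 85]
5. MUL -> [557685]
6. MUL -> [557685]
7. DUP -> [557685, 557685]
8. ADD -> [1115370]

[1115370]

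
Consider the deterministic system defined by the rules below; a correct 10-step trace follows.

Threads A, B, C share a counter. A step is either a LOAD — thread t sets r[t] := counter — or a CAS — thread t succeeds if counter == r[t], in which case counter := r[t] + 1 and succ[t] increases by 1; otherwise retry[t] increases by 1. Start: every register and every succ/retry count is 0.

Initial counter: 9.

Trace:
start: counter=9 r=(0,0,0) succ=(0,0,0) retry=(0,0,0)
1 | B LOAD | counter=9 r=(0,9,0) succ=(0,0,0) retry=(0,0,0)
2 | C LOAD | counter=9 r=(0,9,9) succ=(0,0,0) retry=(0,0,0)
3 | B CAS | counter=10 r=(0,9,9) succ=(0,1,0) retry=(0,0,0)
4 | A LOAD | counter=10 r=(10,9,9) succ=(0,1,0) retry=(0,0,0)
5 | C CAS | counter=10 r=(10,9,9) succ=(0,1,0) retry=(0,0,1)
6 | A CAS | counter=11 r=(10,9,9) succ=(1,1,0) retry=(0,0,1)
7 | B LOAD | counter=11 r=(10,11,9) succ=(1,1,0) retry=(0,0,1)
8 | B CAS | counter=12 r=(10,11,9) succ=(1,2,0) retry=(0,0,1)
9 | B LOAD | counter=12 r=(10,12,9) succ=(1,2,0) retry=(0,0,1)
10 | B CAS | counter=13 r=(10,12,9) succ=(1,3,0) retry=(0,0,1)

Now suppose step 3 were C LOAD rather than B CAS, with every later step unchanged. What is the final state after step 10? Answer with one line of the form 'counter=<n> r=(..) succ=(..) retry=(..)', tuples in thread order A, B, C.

counter=12 r=(9,11,9) succ=(0,2,1) retry=(1,0,0)

(re-executing from step 3 with the substitution; state before step 3: counter=9 r=(0,9,9) succ=(0,0,0) retry=(0,0,0))
3 | C LOAD | counter=9 r=(0,9,9) succ=(0,0,0) retry=(0,0,0)
4 | A LOAD | counter=9 r=(9,9,9) succ=(0,0,0) retry=(0,0,0)
5 | C CAS | counter=10 r=(9,9,9) succ=(0,0,1) retry=(0,0,0)
6 | A CAS | counter=10 r=(9,9,9) succ=(0,0,1) retry=(1,0,0)
7 | B LOAD | counter=10 r=(9,10,9) succ=(0,0,1) retry=(1,0,0)
8 | B CAS | counter=11 r=(9,10,9) succ=(0,1,1) retry=(1,0,0)
9 | B LOAD | counter=11 r=(9,11,9) succ=(0,1,1) retry=(1,0,0)
10 | B CAS | counter=12 r=(9,11,9) succ=(0,2,1) retry=(1,0,0)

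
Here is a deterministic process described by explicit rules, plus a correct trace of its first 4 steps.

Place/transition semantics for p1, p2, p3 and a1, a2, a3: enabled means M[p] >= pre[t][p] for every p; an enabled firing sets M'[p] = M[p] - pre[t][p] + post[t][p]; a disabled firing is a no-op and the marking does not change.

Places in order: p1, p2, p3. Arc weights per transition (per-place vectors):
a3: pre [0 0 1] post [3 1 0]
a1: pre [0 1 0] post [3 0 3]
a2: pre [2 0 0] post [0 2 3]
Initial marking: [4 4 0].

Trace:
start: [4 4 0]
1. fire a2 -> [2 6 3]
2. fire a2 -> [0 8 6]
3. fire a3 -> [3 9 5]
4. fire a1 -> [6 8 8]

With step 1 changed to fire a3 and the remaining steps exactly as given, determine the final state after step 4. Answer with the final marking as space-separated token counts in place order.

8 6 5

(re-executing from step 1 with the substitution; state before step 1: [4 4 0])
1. fire a3 -> [4 4 0]
2. fire a2 -> [2 6 3]
3. fire a3 -> [5 7 2]
4. fire a1 -> [8 6 5]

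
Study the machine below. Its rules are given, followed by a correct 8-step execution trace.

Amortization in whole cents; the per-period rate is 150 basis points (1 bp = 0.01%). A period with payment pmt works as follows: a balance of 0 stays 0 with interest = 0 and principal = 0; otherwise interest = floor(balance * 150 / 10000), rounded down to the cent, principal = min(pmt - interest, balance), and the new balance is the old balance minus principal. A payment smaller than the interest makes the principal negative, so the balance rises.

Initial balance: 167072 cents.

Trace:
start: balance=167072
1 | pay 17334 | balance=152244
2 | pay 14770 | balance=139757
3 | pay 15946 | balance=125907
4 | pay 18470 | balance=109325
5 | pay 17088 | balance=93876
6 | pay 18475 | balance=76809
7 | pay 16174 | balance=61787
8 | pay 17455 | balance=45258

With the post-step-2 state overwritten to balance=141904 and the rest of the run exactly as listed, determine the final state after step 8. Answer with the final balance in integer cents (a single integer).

state after step 2 := balance=141904
3 | pay 15946 | balance=128086
4 | pay 18470 | balance=111537
5 | pay 17088 | balance=96122
6 | pay 18475 | balance=79088
7 | pay 16174 | balance=64100
8 | pay 17455 | balance=47606

47606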